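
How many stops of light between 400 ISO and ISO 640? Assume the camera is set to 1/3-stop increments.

2/3 stop

400 → 500 → 640 — count the steps: 2 third-stops = 2/3 stop.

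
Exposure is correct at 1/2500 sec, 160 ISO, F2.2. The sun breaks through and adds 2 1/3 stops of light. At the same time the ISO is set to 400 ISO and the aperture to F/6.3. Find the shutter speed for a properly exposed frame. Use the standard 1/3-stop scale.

Scene light: 2 1/3 stops brighter.
ISO: 160 → 200 → 250 → 320 → 400 — 1 1/3 stops raised (brighter).
Aperture: f/2.2 → f/2.5 → f/2.8 → f/3.2 → f/3.5 → f/4 → f/4.5 → f/5 → f/5.6 → f/6.3 — 3 stops narrower (darker).
Net so far: 2/3 stop brighter. Shutter speed: 1/2500 → 1/3200 → 1/4000.

1/4000s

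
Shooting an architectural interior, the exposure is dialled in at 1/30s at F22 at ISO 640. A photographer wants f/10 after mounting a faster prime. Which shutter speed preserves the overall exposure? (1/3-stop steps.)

1/160s

Aperture: f/22 → f/20 → f/18 → f/16 → f/14 → f/13 → f/11 → f/10 — 2 1/3 stops opened up (brighter).
Need 2 1/3 stops darker from the shutter speed: 1/30 → 1/40 → 1/50 → 1/60 → 1/80 → 1/100 → 1/125 → 1/160.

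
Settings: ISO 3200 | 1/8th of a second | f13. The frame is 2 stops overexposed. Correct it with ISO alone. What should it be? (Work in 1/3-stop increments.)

Overexposed by 2 stops → need 2 stops darker.
ISO: 3200 → 2500 → 2000 → 1600 → 1250 → 1000 → 800.

ISO 800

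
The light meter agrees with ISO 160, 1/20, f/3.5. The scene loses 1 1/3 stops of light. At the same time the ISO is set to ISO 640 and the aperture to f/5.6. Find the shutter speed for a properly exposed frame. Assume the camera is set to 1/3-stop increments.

1/13s

Scene light: 1 1/3 stops darker.
ISO: 160 → 200 → 250 → 320 → 400 → 500 → 640 — 2 stops higher (brighter).
Aperture: f/3.5 → f/4 → f/4.5 → f/5 → f/5.6 — 1 1/3 stops smaller aperture (darker).
Net so far: 2/3 stop darker. Shutter speed: 1/20 → 1/15 → 1/13.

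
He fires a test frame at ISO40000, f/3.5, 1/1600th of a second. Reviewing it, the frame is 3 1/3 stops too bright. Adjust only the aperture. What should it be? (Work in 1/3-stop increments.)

Overexposed by 3 1/3 stops → need 3 1/3 stops darker.
Aperture: f/3.5 → f/4 → f/4.5 → f/5 → f/5.6 → f/6.3 → f/7.1 → f/8 → f/9 → f/10 → f/11.

f/11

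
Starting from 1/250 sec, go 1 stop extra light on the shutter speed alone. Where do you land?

Shutter speed: 1/250 → 1/125 — 1 stop slower (brighter).

1/125s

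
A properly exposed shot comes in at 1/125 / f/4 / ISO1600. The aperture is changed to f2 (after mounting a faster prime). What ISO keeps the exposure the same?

ISO 400

Aperture: f/4 → f/2.8 → f/2 — 2 stops opened up (brighter).
Need 2 stops darker from the ISO: 1600 → 800 → 400.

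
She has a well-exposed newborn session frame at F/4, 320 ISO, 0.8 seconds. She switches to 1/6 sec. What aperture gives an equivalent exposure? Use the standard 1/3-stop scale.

f/1.8

Shutter speed: 0.8 → 0.6 → 0.5 → 0.4 → 0.3 → 1/4 → 1/5 → 1/6 — 2 1/3 stops shorter (darker).
Need 2 1/3 stops brighter from the aperture: f/4 → f/3.5 → f/3.2 → f/2.8 → f/2.5 → f/2.2 → f/2 → f/1.8.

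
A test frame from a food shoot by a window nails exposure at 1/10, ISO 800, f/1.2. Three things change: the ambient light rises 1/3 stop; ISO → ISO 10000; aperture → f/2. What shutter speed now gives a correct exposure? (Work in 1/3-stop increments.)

Scene light: 1/3 stop brighter.
ISO: 800 → 1000 → 1250 → 1600 → 2000 → 2500 → 3200 → 4000 → 5000 → 6400 → 8000 → 10000 — 3 2/3 stops raised (brighter).
Aperture: f/1.2 → f/1.4 → f/1.6 → f/1.8 → f/2 — 1 1/3 stops stopped down (darker).
Net so far: 2 2/3 stops brighter. Shutter speed: 1/10 → 1/13 → 1/15 → 1/20 → 1/25 → 1/30 → 1/40 → 1/50 → 1/60.

1/60s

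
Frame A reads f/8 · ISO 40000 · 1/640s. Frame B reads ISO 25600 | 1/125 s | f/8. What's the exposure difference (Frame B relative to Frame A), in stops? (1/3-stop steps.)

1 2/3 stops brighter

Aperture: unchanged.
Shutter speed: 1/640 → 1/500 → 1/400 → 1/320 → 1/250 → 1/200 → 1/160 → 1/125 — 2 1/3 stops slower (brighter).
ISO: 40000 → 32000 → 25600 — 2/3 stop lower (darker).
Net: +2 1/3 −2/3 = +1 2/3 stops.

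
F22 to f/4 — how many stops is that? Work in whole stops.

f/22 → f/16 → f/11 → f/8 → f/5.6 → f/4 — count the steps: 5 stops.

5 stops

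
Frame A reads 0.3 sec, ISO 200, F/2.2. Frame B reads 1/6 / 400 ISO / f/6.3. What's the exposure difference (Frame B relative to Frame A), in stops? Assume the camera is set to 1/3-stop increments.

3 stops darker

Aperture: f/2.2 → f/2.5 → f/2.8 → f/3.2 → f/3.5 → f/4 → f/4.5 → f/5 → f/5.6 → f/6.3 — 3 stops stopped down (darker).
Shutter speed: 0.3 → 1/4 → 1/5 → 1/6 — 1 stop shorter (darker).
ISO: 200 → 250 → 320 → 400 — 1 stop raised (brighter).
Net: −3 −1 +1 = −3 stops.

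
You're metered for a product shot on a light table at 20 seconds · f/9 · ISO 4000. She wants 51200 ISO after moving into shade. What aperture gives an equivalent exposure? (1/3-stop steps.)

f/32

ISO: 4000 → 5000 → 6400 → 8000 → 10000 → 12800 → 16000 → 20000 → 25600 → 32000 → 40000 → 51200 — 3 2/3 stops raised (brighter).
Need 3 2/3 stops darker from the aperture: f/9 → f/10 → f/11 → f/13 → f/14 → f/16 → f/18 → f/20 → f/22 → f/25 → f/29 → f/32.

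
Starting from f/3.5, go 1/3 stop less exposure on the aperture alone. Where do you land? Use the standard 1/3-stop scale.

f/4

Aperture: f/3.5 → f/4 — 1/3 stop stopped down (darker).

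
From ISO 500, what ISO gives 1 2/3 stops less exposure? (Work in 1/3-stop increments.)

ISO 160

ISO: 500 → 400 → 320 → 250 → 200 → 160 — 1 2/3 stops lower (darker).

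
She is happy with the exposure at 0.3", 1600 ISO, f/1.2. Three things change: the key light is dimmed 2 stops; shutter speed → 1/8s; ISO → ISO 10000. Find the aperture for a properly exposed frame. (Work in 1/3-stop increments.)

Scene light: 2 stops darker.
Shutter speed: 0.3 → 1/4 → 1/5 → 1/6 → 1/8 — 1 1/3 stops faster (darker).
ISO: 1600 → 2000 → 2500 → 3200 → 4000 → 5000 → 6400 → 8000 → 10000 — 2 2/3 stops raised (brighter).
Net so far: 2/3 stop darker. Aperture: f/1.2 → f/1.1 → f/1.0.

f/1.0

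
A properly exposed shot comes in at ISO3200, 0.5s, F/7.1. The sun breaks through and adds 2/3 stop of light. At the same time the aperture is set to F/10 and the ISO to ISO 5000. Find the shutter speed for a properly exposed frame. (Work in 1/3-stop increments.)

0.4 s

Scene light: 2/3 stop brighter.
Aperture: f/7.1 → f/8 → f/9 → f/10 — 1 stop smaller aperture (darker).
ISO: 3200 → 4000 → 5000 — 2/3 stop raised (brighter).
Net so far: 1/3 stop brighter. Shutter speed: 0.5 → 0.4.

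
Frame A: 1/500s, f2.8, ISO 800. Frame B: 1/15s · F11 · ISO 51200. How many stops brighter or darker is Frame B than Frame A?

7 stops brighter

Aperture: f/2.8 → f/4 → f/5.6 → f/8 → f/11 — 4 stops narrower (darker).
Shutter speed: 1/500 → 1/250 → 1/125 → 1/60 → 1/30 → 1/15 — 5 stops longer (brighter).
ISO: 800 → 1600 → 3200 → 6400 → 12800 → 25600 → 51200 — 6 stops higher (brighter).
Net: −4 +5 +6 = +7 stops.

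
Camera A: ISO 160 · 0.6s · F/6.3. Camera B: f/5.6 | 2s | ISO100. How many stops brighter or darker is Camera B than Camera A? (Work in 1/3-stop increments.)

1 1/3 stops brighter

Aperture: f/6.3 → f/5.6 — 1/3 stop larger aperture (brighter).
Shutter speed: 0.6 → 0.8 → 1 → 1.3 → 1.6 → 2 — 1 2/3 stops longer (brighter).
ISO: 160 → 125 → 100 — 2/3 stop dropped (darker).
Net: +1/3 +1 2/3 −2/3 = +1 1/3 stops.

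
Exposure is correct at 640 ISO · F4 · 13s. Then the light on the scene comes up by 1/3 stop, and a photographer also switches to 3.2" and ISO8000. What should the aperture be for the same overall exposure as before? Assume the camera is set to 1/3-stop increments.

f/8

Scene light: 1/3 stop brighter.
Shutter speed: 13 → 10 → 8 → 6 → 5 → 4 → 3.2 — 2 stops shorter (darker).
ISO: 640 → 800 → 1000 → 1250 → 1600 → 2000 → 2500 → 3200 → 4000 → 5000 → 6400 → 8000 — 3 2/3 stops raised (brighter).
Net so far: 2 stops brighter. Aperture: f/4 → f/4.5 → f/5 → f/5.6 → f/6.3 → f/7.1 → f/8.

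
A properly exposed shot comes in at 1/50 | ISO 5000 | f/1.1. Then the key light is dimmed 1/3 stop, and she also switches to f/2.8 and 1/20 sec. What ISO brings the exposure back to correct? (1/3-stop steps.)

Scene light: 1/3 stop darker.
Aperture: f/1.1 → f/1.2 → f/1.4 → f/1.6 → f/1.8 → f/2 → f/2.2 → f/2.5 → f/2.8 — 2 2/3 stops narrower (darker).
Shutter speed: 1/50 → 1/40 → 1/30 → 1/25 → 1/20 — 1 1/3 stops slower (brighter).
Net so far: 1 2/3 stops darker. ISO: 5000 → 6400 → 8000 → 10000 → 12800 → 16000.

ISO 16000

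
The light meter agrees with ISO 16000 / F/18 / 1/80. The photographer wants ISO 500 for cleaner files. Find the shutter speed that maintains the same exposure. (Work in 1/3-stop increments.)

ISO: 16000 → 12800 → 10000 → 8000 → 6400 → 5000 → 4000 → 3200 → 2500 → 2000 → 1600 → 1250 → 1000 → 800 → 640 → 500 — 5 stops dropped (darker).
Need 5 stops brighter from the shutter speed: 1/80 → 1/60 → 1/50 → 1/40 → 1/30 → 1/25 → 1/20 → 1/15 → 1/13 → 1/10 → 1/8 → 1/6 → 1/5 → 1/4 → 0.3 → 0.4.

0.4 s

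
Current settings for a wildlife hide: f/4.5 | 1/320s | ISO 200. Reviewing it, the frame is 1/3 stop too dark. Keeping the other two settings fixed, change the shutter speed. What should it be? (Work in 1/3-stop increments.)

1/250s

Underexposed by 1/3 stop → need 1/3 stop brighter.
Shutter speed: 1/320 → 1/250.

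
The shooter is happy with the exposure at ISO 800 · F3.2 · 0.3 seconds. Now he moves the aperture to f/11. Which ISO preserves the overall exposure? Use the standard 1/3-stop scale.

Aperture: f/3.2 → f/3.5 → f/4 → f/4.5 → f/5 → f/5.6 → f/6.3 → f/7.1 → f/8 → f/9 → f/10 → f/11 — 3 2/3 stops stopped down (darker).
Need 3 2/3 stops brighter from the ISO: 800 → 1000 → 1250 → 1600 → 2000 → 2500 → 3200 → 4000 → 5000 → 6400 → 8000 → 10000.

ISO 10000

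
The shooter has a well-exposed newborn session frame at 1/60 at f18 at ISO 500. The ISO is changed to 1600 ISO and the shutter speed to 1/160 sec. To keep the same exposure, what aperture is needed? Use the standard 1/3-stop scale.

f/20

ISO: 500 → 640 → 800 → 1000 → 1250 → 1600 — 1 2/3 stops higher (brighter).
Shutter speed: 1/60 → 1/80 → 1/100 → 1/125 → 1/160 — 1 1/3 stops shorter (darker).
Net change so far: 1/3 stop brighter. Offset with the aperture: f/18 → f/20.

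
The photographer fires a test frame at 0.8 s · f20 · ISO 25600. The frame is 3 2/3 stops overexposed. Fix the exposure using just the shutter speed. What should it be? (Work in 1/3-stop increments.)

Overexposed by 3 2/3 stops → need 3 2/3 stops darker.
Shutter speed: 0.8 → 0.6 → 0.5 → 0.4 → 0.3 → 1/4 → 1/5 → 1/6 → 1/8 → 1/10 → 1/13 → 1/15.

1/15s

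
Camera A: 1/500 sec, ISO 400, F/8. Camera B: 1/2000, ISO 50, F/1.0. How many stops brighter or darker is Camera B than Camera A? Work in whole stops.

Aperture: f/8 → f/5.6 → f/4 → f/2.8 → f/2 → f/1.4 → f/1.0 — 6 stops larger aperture (brighter).
Shutter speed: 1/500 → 1/1000 → 1/2000 — 2 stops faster (darker).
ISO: 400 → 200 → 100 → 50 — 3 stops dropped (darker).
Net: +6 −2 −3 = +1 stop.

1 stop brighter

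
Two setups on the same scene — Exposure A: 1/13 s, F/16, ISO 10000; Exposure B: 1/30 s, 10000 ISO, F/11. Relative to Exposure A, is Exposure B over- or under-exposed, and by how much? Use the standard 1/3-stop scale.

1/3 stop darker

Aperture: f/16 → f/14 → f/13 → f/11 — 1 stop wider (brighter).
Shutter speed: 1/13 → 1/15 → 1/20 → 1/25 → 1/30 — 1 1/3 stops shorter (darker).
ISO: unchanged.
Net: +1 −1 1/3 = −1/3 stops.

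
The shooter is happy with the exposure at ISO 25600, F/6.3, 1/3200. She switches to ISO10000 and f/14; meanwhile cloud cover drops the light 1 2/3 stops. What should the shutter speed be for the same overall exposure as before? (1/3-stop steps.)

1/80s

Scene light: 1 2/3 stops darker.
ISO: 25600 → 20000 → 16000 → 12800 → 10000 — 1 1/3 stops lower (darker).
Aperture: f/6.3 → f/7.1 → f/8 → f/9 → f/10 → f/11 → f/13 → f/14 — 2 1/3 stops narrower (darker).
Net so far: 5 1/3 stops darker. Shutter speed: 1/3200 → 1/2500 → 1/2000 → 1/1600 → 1/1250 → 1/1000 → 1/800 → 1/640 → 1/500 → 1/400 → 1/320 → 1/250 → 1/200 → 1/160 → 1/125 → 1/100 → 1/80.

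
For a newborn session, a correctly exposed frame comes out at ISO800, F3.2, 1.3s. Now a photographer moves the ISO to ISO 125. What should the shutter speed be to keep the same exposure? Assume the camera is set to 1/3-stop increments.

ISO: 800 → 640 → 500 → 400 → 320 → 250 → 200 → 160 → 125 — 2 2/3 stops lower (darker).
Need 2 2/3 stops brighter from the shutter speed: 1.3 → 1.6 → 2 → 2.5 → 3.2 → 4 → 5 → 6 → 8.

8 s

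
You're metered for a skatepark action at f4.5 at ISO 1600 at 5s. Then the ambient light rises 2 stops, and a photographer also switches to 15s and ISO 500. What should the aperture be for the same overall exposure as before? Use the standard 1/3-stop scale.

f/9

Scene light: 2 stops brighter.
Shutter speed: 5 → 6 → 8 → 10 → 13 → 15 — 1 2/3 stops slower (brighter).
ISO: 1600 → 1250 → 1000 → 800 → 640 → 500 — 1 2/3 stops dropped (darker).
Net so far: 2 stops brighter. Aperture: f/4.5 → f/5 → f/5.6 → f/6.3 → f/7.1 → f/8 → f/9.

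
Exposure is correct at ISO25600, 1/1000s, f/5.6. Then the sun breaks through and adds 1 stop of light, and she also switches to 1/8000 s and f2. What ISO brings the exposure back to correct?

ISO 12800

Scene light: 1 stop brighter.
Shutter speed: 1/1000 → 1/2000 → 1/4000 → 1/8000 — 3 stops faster (darker).
Aperture: f/5.6 → f/4 → f/2.8 → f/2 — 3 stops larger aperture (brighter).
Net so far: 1 stop brighter. ISO: 25600 → 12800.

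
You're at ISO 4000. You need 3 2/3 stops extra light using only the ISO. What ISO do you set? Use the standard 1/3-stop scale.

ISO: 4000 → 5000 → 6400 → 8000 → 10000 → 12800 → 16000 → 20000 → 25600 → 32000 → 40000 → 51200 — 3 2/3 stops higher (brighter).

ISO 51200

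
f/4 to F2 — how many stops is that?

f/4 → f/2.8 → f/2 — count the steps: 2 stops.

2 stops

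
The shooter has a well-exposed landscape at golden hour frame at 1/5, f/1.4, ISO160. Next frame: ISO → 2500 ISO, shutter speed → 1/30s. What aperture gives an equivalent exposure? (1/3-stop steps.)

f/2.2

ISO: 160 → 200 → 250 → 320 → 400 → 500 → 640 → 800 → 1000 → 1250 → 1600 → 2000 → 2500 — 4 stops raised (brighter).
Shutter speed: 1/5 → 1/6 → 1/8 → 1/10 → 1/13 → 1/15 → 1/20 → 1/25 → 1/30 — 2 2/3 stops faster (darker).
Net change so far: 1 1/3 stops brighter. Offset with the aperture: f/1.4 → f/1.6 → f/1.8 → f/2 → f/2.2.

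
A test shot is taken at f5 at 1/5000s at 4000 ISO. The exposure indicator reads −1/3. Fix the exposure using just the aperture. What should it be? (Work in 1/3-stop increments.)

f/4.5

Underexposed by 1/3 stop → need 1/3 stop brighter.
Aperture: f/5 → f/4.5.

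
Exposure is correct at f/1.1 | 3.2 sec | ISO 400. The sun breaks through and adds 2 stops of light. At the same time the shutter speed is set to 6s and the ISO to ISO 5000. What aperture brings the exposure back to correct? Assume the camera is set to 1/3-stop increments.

Scene light: 2 stops brighter.
Shutter speed: 3.2 → 4 → 5 → 6 — 1 stop longer (brighter).
ISO: 400 → 500 → 640 → 800 → 1000 → 1250 → 1600 → 2000 → 2500 → 3200 → 4000 → 5000 — 3 2/3 stops raised (brighter).
Net so far: 6 2/3 stops brighter. Aperture: f/1.1 → f/1.2 → f/1.4 → f/1.6 → f/1.8 → f/2 → f/2.2 → f/2.5 → f/2.8 → f/3.2 → f/3.5 → f/4 → f/4.5 → f/5 → f/5.6 → f/6.3 → f/7.1 → f/8 → f/9 → f/10 → f/11.

f/11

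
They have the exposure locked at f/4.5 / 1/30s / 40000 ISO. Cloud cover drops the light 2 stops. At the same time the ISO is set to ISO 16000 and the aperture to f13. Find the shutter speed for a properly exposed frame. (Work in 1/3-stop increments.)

2.5 s

Scene light: 2 stops darker.
ISO: 40000 → 32000 → 25600 → 20000 → 16000 — 1 1/3 stops dropped (darker).
Aperture: f/4.5 → f/5 → f/5.6 → f/6.3 → f/7.1 → f/8 → f/9 → f/10 → f/11 → f/13 — 3 stops stopped down (darker).
Net so far: 6 1/3 stops darker. Shutter speed: 1/30 → 1/25 → 1/20 → 1/15 → 1/13 → 1/10 → 1/8 → 1/6 → 1/5 → 1/4 → 0.3 → 0.4 → 0.5 → 0.6 → 0.8 → 1 → 1.3 → 1.6 → 2 → 2.5.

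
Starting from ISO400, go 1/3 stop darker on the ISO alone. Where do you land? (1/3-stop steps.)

ISO: 400 → 320 — 1/3 stop dropped (darker).

ISO 320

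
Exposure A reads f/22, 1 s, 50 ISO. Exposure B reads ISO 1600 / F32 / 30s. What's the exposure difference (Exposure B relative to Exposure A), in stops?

9 stops brighter

Aperture: f/22 → f/32 — 1 stop narrower (darker).
Shutter speed: 1 → 2 → 4 → 8 → 15 → 30 — 5 stops longer (brighter).
ISO: 50 → 100 → 200 → 400 → 800 → 1600 — 5 stops higher (brighter).
Net: −1 +5 +5 = +9 stops.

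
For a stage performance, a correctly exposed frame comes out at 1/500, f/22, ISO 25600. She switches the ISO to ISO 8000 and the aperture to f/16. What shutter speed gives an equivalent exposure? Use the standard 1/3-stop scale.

1/320s

ISO: 25600 → 20000 → 16000 → 12800 → 10000 → 8000 — 1 2/3 stops lower (darker).
Aperture: f/22 → f/20 → f/18 → f/16 — 1 stop wider (brighter).
Net change so far: 2/3 stop darker. Offset with the shutter speed: 1/500 → 1/400 → 1/320.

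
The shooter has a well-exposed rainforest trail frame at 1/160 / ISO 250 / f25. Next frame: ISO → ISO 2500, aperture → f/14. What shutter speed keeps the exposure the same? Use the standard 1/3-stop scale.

1/5000s

ISO: 250 → 320 → 400 → 500 → 640 → 800 → 1000 → 1250 → 1600 → 2000 → 2500 — 3 1/3 stops higher (brighter).
Aperture: f/25 → f/22 → f/20 → f/18 → f/16 → f/14 — 1 2/3 stops larger aperture (brighter).
Net change so far: 5 stops brighter. Offset with the shutter speed: 1/160 → 1/200 → 1/250 → 1/320 → 1/400 → 1/500 → 1/640 → 1/800 → 1/1000 → 1/1250 → 1/1600 → 1/2000 → 1/2500 → 1/3200 → 1/4000 → 1/5000.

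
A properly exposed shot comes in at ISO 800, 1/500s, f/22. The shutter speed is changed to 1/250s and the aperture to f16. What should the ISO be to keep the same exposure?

ISO 200

Shutter speed: 1/500 → 1/250 — 1 stop longer (brighter).
Aperture: f/22 → f/16 — 1 stop larger aperture (brighter).
Net change so far: 2 stops brighter. Offset with the ISO: 800 → 400 → 200.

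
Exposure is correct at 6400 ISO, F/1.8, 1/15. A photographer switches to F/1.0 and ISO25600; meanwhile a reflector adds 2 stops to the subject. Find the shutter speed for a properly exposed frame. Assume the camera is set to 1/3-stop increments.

Scene light: 2 stops brighter.
Aperture: f/1.8 → f/1.6 → f/1.4 → f/1.2 → f/1.1 → f/1.0 — 1 2/3 stops larger aperture (brighter).
ISO: 6400 → 8000 → 10000 → 12800 → 16000 → 20000 → 25600 — 2 stops higher (brighter).
Net so far: 5 2/3 stops brighter. Shutter speed: 1/15 → 1/20 → 1/25 → 1/30 → 1/40 → 1/50 → 1/60 → 1/80 → 1/100 → 1/125 → 1/160 → 1/200 → 1/250 → 1/320 → 1/400 → 1/500 → 1/640 → 1/800.

1/800s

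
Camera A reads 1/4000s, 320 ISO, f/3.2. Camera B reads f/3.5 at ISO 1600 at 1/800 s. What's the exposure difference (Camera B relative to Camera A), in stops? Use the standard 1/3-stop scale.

Aperture: f/3.2 → f/3.5 — 1/3 stop stopped down (darker).
Shutter speed: 1/4000 → 1/3200 → 1/2500 → 1/2000 → 1/1600 → 1/1250 → 1/1000 → 1/800 — 2 1/3 stops slower (brighter).
ISO: 320 → 400 → 500 → 640 → 800 → 1000 → 1250 → 1600 — 2 1/3 stops raised (brighter).
Net: −1/3 +2 1/3 +2 1/3 = +4 1/3 stops.

4 1/3 stops brighter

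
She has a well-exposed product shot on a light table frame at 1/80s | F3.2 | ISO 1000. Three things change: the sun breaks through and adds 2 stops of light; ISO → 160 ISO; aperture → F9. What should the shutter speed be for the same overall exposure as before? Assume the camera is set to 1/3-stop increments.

1/6s

Scene light: 2 stops brighter.
ISO: 1000 → 800 → 640 → 500 → 400 → 320 → 250 → 200 → 160 — 2 2/3 stops dropped (darker).
Aperture: f/3.2 → f/3.5 → f/4 → f/4.5 → f/5 → f/5.6 → f/6.3 → f/7.1 → f/8 → f/9 — 3 stops smaller aperture (darker).
Net so far: 3 2/3 stops darker. Shutter speed: 1/80 → 1/60 → 1/50 → 1/40 → 1/30 → 1/25 → 1/20 → 1/15 → 1/13 → 1/10 → 1/8 → 1/6.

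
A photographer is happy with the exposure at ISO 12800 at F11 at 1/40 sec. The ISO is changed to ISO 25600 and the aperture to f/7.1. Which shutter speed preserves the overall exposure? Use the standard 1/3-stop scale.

1/200s

ISO: 12800 → 16000 → 20000 → 25600 — 1 stop raised (brighter).
Aperture: f/11 → f/10 → f/9 → f/8 → f/7.1 — 1 1/3 stops opened up (brighter).
Net change so far: 2 1/3 stops brighter. Offset with the shutter speed: 1/40 → 1/50 → 1/60 → 1/80 → 1/100 → 1/125 → 1/160 → 1/200.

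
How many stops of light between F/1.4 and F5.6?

f/1.4 → f/2 → f/2.8 → f/4 → f/5.6 — count the steps: 4 stops.

4 stops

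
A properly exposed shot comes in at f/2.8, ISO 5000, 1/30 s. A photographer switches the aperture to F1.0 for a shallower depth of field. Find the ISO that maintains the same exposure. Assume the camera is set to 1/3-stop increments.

Aperture: f/2.8 → f/2.5 → f/2.2 → f/2 → f/1.8 → f/1.6 → f/1.4 → f/1.2 → f/1.1 → f/1.0 — 3 stops opened up (brighter).
Need 3 stops darker from the ISO: 5000 → 4000 → 3200 → 2500 → 2000 → 1600 → 1250 → 1000 → 800 → 640.

ISO 640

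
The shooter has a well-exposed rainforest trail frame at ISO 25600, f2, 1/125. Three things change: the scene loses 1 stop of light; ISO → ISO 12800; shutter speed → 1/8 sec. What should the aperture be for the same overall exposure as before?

f/4

Scene light: 1 stop darker.
ISO: 25600 → 12800 — 1 stop dropped (darker).
Shutter speed: 1/125 → 1/60 → 1/30 → 1/15 → 1/8 — 4 stops slower (brighter).
Net so far: 2 stops brighter. Aperture: f/2 → f/2.8 → f/4.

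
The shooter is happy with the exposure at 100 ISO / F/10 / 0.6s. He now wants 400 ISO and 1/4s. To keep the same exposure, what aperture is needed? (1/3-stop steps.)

f/13

ISO: 100 → 125 → 160 → 200 → 250 → 320 → 400 — 2 stops raised (brighter).
Shutter speed: 0.6 → 0.5 → 0.4 → 0.3 → 1/4 — 1 1/3 stops shorter (darker).
Net change so far: 2/3 stop brighter. Offset with the aperture: f/10 → f/11 → f/13.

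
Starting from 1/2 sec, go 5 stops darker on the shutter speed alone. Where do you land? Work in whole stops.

Shutter speed: 1/2 → 1/4 → 1/8 → 1/15 → 1/30 → 1/60 — 5 stops faster (darker).

1/60s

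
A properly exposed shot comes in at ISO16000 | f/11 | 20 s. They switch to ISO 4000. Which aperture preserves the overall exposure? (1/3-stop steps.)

ISO: 16000 → 12800 → 10000 → 8000 → 6400 → 5000 → 4000 — 2 stops dropped (darker).
Need 2 stops brighter from the aperture: f/11 → f/10 → f/9 → f/8 → f/7.1 → f/6.3 → f/5.6.

f/5.6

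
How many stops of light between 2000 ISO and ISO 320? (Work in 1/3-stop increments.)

2 2/3 stops

2000 → 1600 → 1250 → 1000 → 800 → 640 → 500 → 400 → 320 — count the steps: 8 third-stops = 2 2/3 stops.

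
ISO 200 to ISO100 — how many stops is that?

1 stop

200 → 100 — count the steps: 1 stop.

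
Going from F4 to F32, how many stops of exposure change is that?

f/4 → f/5.6 → f/8 → f/11 → f/16 → f/22 → f/32 — count the steps: 6 stops.

6 stops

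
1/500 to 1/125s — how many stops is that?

2 stops

1/500 → 1/250 → 1/125 — count the steps: 2 stops.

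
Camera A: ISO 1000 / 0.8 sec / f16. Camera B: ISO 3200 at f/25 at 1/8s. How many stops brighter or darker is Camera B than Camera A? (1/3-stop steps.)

2 1/3 stops darker

Aperture: f/16 → f/18 → f/20 → f/22 → f/25 — 1 1/3 stops smaller aperture (darker).
Shutter speed: 0.8 → 0.6 → 0.5 → 0.4 → 0.3 → 1/4 → 1/5 → 1/6 → 1/8 — 2 2/3 stops shorter (darker).
ISO: 1000 → 1250 → 1600 → 2000 → 2500 → 3200 — 1 2/3 stops raised (brighter).
Net: −1 1/3 −2 2/3 +1 2/3 = −2 1/3 stops.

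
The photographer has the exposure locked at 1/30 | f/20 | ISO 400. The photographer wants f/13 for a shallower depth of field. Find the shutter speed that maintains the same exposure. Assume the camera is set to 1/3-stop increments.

1/80s

Aperture: f/20 → f/18 → f/16 → f/14 → f/13 — 1 1/3 stops opened up (brighter).
Need 1 1/3 stops darker from the shutter speed: 1/30 → 1/40 → 1/50 → 1/60 → 1/80.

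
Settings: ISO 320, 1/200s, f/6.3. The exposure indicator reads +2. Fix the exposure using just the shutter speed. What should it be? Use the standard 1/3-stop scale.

1/800s

Overexposed by 2 stops → need 2 stops darker.
Shutter speed: 1/200 → 1/250 → 1/320 → 1/400 → 1/500 → 1/640 → 1/800.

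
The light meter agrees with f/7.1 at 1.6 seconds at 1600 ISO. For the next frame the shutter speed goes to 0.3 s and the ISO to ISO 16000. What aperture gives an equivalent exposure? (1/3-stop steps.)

Shutter speed: 1.6 → 1.3 → 1 → 0.8 → 0.6 → 0.5 → 0.4 → 0.3 — 2 1/3 stops shorter (darker).
ISO: 1600 → 2000 → 2500 → 3200 → 4000 → 5000 → 6400 → 8000 → 10000 → 12800 → 16000 — 3 1/3 stops higher (brighter).
Net change so far: 1 stop brighter. Offset with the aperture: f/7.1 → f/8 → f/9 → f/10.

f/10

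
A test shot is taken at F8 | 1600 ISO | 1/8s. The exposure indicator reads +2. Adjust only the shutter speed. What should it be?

Overexposed by 2 stops → need 2 stops darker.
Shutter speed: 1/8 → 1/15 → 1/30.

1/30s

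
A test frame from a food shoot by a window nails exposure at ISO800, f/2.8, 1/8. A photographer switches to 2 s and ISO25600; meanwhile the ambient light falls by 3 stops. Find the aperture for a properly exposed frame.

Scene light: 3 stops darker.
Shutter speed: 1/8 → 1/4 → 1/2 → 1 → 2 — 4 stops slower (brighter).
ISO: 800 → 1600 → 3200 → 6400 → 12800 → 25600 — 5 stops higher (brighter).
Net so far: 6 stops brighter. Aperture: f/2.8 → f/4 → f/5.6 → f/8 → f/11 → f/16 → f/22.

f/22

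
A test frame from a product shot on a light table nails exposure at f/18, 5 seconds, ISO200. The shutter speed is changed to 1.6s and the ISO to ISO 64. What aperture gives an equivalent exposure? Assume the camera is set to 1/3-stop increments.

f/5.6

Shutter speed: 5 → 4 → 3.2 → 2.5 → 2 → 1.6 — 1 2/3 stops faster (darker).
ISO: 200 → 160 → 125 → 100 → 80 → 64 — 1 2/3 stops dropped (darker).
Net change so far: 3 1/3 stops darker. Offset with the aperture: f/18 → f/16 → f/14 → f/13 → f/11 → f/10 → f/9 → f/8 → f/7.1 → f/6.3 → f/5.6.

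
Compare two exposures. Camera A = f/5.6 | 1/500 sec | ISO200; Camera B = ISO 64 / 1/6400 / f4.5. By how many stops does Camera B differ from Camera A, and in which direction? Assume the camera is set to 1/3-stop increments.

4 2/3 stops darker

Aperture: f/5.6 → f/5 → f/4.5 — 2/3 stop wider (brighter).
Shutter speed: 1/500 → 1/640 → 1/800 → 1/1000 → 1/1250 → 1/1600 → 1/2000 → 1/2500 → 1/3200 → 1/4000 → 1/5000 → 1/6400 — 3 2/3 stops shorter (darker).
ISO: 200 → 160 → 125 → 100 → 80 → 64 — 1 2/3 stops lower (darker).
Net: +2/3 −3 2/3 −1 2/3 = −4 2/3 stops.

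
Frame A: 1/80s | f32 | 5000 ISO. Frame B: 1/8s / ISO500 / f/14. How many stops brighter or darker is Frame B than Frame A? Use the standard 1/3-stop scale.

2 1/3 stops brighter

Aperture: f/32 → f/29 → f/25 → f/22 → f/20 → f/18 → f/16 → f/14 — 2 1/3 stops larger aperture (brighter).
Shutter speed: 1/80 → 1/60 → 1/50 → 1/40 → 1/30 → 1/25 → 1/20 → 1/15 → 1/13 → 1/10 → 1/8 — 3 1/3 stops longer (brighter).
ISO: 5000 → 4000 → 3200 → 2500 → 2000 → 1600 → 1250 → 1000 → 800 → 640 → 500 — 3 1/3 stops dropped (darker).
Net: +2 1/3 +3 1/3 −3 1/3 = +2 1/3 stops.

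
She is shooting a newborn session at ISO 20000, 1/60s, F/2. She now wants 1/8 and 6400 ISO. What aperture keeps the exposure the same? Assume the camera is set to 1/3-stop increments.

f/3.2

Shutter speed: 1/60 → 1/50 → 1/40 → 1/30 → 1/25 → 1/20 → 1/15 → 1/13 → 1/10 → 1/8 — 3 stops longer (brighter).
ISO: 20000 → 16000 → 12800 → 10000 → 8000 → 6400 — 1 2/3 stops lower (darker).
Net change so far: 1 1/3 stops brighter. Offset with the aperture: f/2 → f/2.2 → f/2.5 → f/2.8 → f/3.2.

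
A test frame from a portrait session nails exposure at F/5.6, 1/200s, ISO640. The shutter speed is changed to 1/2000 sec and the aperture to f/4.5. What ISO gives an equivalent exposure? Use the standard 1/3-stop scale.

Shutter speed: 1/200 → 1/250 → 1/320 → 1/400 → 1/500 → 1/640 → 1/800 → 1/1000 → 1/1250 → 1/1600 → 1/2000 — 3 1/3 stops faster (darker).
Aperture: f/5.6 → f/5 → f/4.5 — 2/3 stop opened up (brighter).
Net change so far: 2 2/3 stops darker. Offset with the ISO: 640 → 800 → 1000 → 1250 → 1600 → 2000 → 2500 → 3200 → 4000.

ISO 4000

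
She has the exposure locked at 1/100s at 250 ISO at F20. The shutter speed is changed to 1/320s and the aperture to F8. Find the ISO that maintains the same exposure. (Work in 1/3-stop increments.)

ISO 125

Shutter speed: 1/100 → 1/125 → 1/160 → 1/200 → 1/250 → 1/320 — 1 2/3 stops faster (darker).
Aperture: f/20 → f/18 → f/16 → f/14 → f/13 → f/11 → f/10 → f/9 → f/8 — 2 2/3 stops larger aperture (brighter).
Net change so far: 1 stop brighter. Offset with the ISO: 250 → 200 → 160 → 125.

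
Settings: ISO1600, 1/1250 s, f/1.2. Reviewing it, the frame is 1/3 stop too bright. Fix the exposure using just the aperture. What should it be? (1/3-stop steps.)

f/1.4

Overexposed by 1/3 stop → need 1/3 stop darker.
Aperture: f/1.2 → f/1.4.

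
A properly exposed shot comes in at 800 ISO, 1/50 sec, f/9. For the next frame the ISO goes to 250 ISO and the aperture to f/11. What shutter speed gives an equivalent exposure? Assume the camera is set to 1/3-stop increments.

ISO: 800 → 640 → 500 → 400 → 320 → 250 — 1 2/3 stops dropped (darker).
Aperture: f/9 → f/10 → f/11 — 2/3 stop smaller aperture (darker).
Net change so far: 2 1/3 stops darker. Offset with the shutter speed: 1/50 → 1/40 → 1/30 → 1/25 → 1/20 → 1/15 → 1/13 → 1/10.

1/10s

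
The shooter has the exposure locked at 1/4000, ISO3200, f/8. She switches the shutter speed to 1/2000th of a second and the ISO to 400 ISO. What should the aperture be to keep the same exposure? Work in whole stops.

f/4

Shutter speed: 1/4000 → 1/2000 — 1 stop slower (brighter).
ISO: 3200 → 1600 → 800 → 400 — 3 stops dropped (darker).
Net change so far: 2 stops darker. Offset with the aperture: f/8 → f/5.6 → f/4.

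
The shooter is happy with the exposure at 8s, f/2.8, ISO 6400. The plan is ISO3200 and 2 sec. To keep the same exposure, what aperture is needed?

f/1.0

ISO: 6400 → 3200 — 1 stop lower (darker).
Shutter speed: 8 → 4 → 2 — 2 stops shorter (darker).
Net change so far: 3 stops darker. Offset with the aperture: f/2.8 → f/2 → f/1.4 → f/1.0.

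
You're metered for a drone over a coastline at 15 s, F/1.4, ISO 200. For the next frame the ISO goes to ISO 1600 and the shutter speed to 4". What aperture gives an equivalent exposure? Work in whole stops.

ISO: 200 → 400 → 800 → 1600 — 3 stops raised (brighter).
Shutter speed: 15 → 8 → 4 — 2 stops shorter (darker).
Net change so far: 1 stop brighter. Offset with the aperture: f/1.4 → f/2.

f/2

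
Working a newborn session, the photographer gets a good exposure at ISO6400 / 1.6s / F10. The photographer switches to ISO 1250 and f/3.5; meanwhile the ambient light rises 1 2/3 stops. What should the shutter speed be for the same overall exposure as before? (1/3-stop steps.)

Scene light: 1 2/3 stops brighter.
ISO: 6400 → 5000 → 4000 → 3200 → 2500 → 2000 → 1600 → 1250 — 2 1/3 stops dropped (darker).
Aperture: f/10 → f/9 → f/8 → f/7.1 → f/6.3 → f/5.6 → f/5 → f/4.5 → f/4 → f/3.5 — 3 stops opened up (brighter).
Net so far: 2 1/3 stops brighter. Shutter speed: 1.6 → 1.3 → 1 → 0.8 → 0.6 → 0.5 → 0.4 → 0.3.

0.3 s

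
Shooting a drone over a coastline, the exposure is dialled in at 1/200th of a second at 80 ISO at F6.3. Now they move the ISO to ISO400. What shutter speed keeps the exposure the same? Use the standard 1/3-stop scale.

1/1000s

ISO: 80 → 100 → 125 → 160 → 200 → 250 → 320 → 400 — 2 1/3 stops raised (brighter).
Need 2 1/3 stops darker from the shutter speed: 1/200 → 1/250 → 1/320 → 1/400 → 1/500 → 1/640 → 1/800 → 1/1000.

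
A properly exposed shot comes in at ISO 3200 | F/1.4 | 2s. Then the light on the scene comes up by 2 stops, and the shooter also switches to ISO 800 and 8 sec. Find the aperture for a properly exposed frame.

f/2.8

Scene light: 2 stops brighter.
ISO: 3200 → 1600 → 800 — 2 stops lower (darker).
Shutter speed: 2 → 4 → 8 — 2 stops slower (brighter).
Net so far: 2 stops brighter. Aperture: f/1.4 → f/2 → f/2.8.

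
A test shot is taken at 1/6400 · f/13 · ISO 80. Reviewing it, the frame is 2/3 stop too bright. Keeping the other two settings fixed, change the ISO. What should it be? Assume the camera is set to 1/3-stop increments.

ISO 50

Overexposed by 2/3 stop → need 2/3 stop darker.
ISO: 80 → 64 → 50.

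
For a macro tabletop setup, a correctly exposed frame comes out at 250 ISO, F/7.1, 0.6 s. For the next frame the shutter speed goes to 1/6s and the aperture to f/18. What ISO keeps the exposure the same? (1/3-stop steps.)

Shutter speed: 0.6 → 0.5 → 0.4 → 0.3 → 1/4 → 1/5 → 1/6 — 2 stops faster (darker).
Aperture: f/7.1 → f/8 → f/9 → f/10 → f/11 → f/13 → f/14 → f/16 → f/18 — 2 2/3 stops stopped down (darker).
Net change so far: 4 2/3 stops darker. Offset with the ISO: 250 → 320 → 400 → 500 → 640 → 800 → 1000 → 1250 → 1600 → 2000 → 2500 → 3200 → 4000 → 5000 → 6400.

ISO 6400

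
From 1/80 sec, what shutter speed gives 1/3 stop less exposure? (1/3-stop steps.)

Shutter speed: 1/80 → 1/100 — 1/3 stop faster (darker).

1/100s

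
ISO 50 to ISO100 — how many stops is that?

50 → 100 — count the steps: 1 stop.

1 stop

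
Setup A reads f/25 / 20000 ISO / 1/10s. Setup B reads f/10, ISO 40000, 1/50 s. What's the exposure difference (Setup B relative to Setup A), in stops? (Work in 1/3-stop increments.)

1 1/3 stops brighter

Aperture: f/25 → f/22 → f/20 → f/18 → f/16 → f/14 → f/13 → f/11 → f/10 — 2 2/3 stops opened up (brighter).
Shutter speed: 1/10 → 1/13 → 1/15 → 1/20 → 1/25 → 1/30 → 1/40 → 1/50 — 2 1/3 stops shorter (darker).
ISO: 20000 → 25600 → 32000 → 40000 — 1 stop higher (brighter).
Net: +2 2/3 −2 1/3 +1 = +1 1/3 stops.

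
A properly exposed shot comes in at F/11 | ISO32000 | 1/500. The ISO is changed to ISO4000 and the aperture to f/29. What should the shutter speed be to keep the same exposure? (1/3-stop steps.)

ISO: 32000 → 25600 → 20000 → 16000 → 12800 → 10000 → 8000 → 6400 → 5000 → 4000 — 3 stops dropped (darker).
Aperture: f/11 → f/13 → f/14 → f/16 → f/18 → f/20 → f/22 → f/25 → f/29 — 2 2/3 stops smaller aperture (darker).
Net change so far: 5 2/3 stops darker. Offset with the shutter speed: 1/500 → 1/400 → 1/320 → 1/250 → 1/200 → 1/160 → 1/125 → 1/100 → 1/80 → 1/60 → 1/50 → 1/40 → 1/30 → 1/25 → 1/20 → 1/15 → 1/13 → 1/10.

1/10s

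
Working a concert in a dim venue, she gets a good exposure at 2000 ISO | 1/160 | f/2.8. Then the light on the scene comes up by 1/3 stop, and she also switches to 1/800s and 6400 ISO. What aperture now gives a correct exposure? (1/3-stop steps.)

f/2.5

Scene light: 1/3 stop brighter.
Shutter speed: 1/160 → 1/200 → 1/250 → 1/320 → 1/400 → 1/500 → 1/640 → 1/800 — 2 1/3 stops shorter (darker).
ISO: 2000 → 2500 → 3200 → 4000 → 5000 → 6400 — 1 2/3 stops higher (brighter).
Net so far: 1/3 stop darker. Aperture: f/2.8 → f/2.5.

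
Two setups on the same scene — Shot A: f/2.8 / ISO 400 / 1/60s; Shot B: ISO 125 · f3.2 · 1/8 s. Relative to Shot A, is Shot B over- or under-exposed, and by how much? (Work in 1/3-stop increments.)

Aperture: f/2.8 → f/3.2 — 1/3 stop stopped down (darker).
Shutter speed: 1/60 → 1/50 → 1/40 → 1/30 → 1/25 → 1/20 → 1/15 → 1/13 → 1/10 → 1/8 — 3 stops slower (brighter).
ISO: 400 → 320 → 250 → 200 → 160 → 125 — 1 2/3 stops lower (darker).
Net: −1/3 +3 −1 2/3 = +1 stop.

1 stop brighter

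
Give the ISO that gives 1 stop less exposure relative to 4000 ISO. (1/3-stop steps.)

ISO: 4000 → 3200 → 2500 → 2000 — 1 stop lower (darker).

ISO 2000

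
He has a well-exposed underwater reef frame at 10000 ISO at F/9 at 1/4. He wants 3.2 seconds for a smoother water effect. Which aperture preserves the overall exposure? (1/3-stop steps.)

Shutter speed: 1/4 → 0.3 → 0.4 → 0.5 → 0.6 → 0.8 → 1 → 1.3 → 1.6 → 2 → 2.5 → 3.2 — 3 2/3 stops longer (brighter).
Need 3 2/3 stops darker from the aperture: f/9 → f/10 → f/11 → f/13 → f/14 → f/16 → f/18 → f/20 → f/22 → f/25 → f/29 → f/32.

f/32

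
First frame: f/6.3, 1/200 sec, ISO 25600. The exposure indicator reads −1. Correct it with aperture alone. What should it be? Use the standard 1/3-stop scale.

f/4.5

Underexposed by 1 stop → need 1 stop brighter.
Aperture: f/6.3 → f/5.6 → f/5 → f/4.5.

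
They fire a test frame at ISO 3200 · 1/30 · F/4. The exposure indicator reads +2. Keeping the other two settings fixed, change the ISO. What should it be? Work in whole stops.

Overexposed by 2 stops → need 2 stops darker.
ISO: 3200 → 1600 → 800.

ISO 800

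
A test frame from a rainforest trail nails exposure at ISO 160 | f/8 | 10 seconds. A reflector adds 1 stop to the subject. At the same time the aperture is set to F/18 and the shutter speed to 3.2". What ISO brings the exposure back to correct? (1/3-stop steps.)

ISO 1250

Scene light: 1 stop brighter.
Aperture: f/8 → f/9 → f/10 → f/11 → f/13 → f/14 → f/16 → f/18 — 2 1/3 stops smaller aperture (darker).
Shutter speed: 10 → 8 → 6 → 5 → 4 → 3.2 — 1 2/3 stops shorter (darker).
Net so far: 3 stops darker. ISO: 160 → 200 → 250 → 320 → 400 → 500 → 640 → 800 → 1000 → 1250.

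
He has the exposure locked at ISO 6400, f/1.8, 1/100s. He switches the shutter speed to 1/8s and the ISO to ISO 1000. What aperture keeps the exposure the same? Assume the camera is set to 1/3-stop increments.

f/2.5

Shutter speed: 1/100 → 1/80 → 1/60 → 1/50 → 1/40 → 1/30 → 1/25 → 1/20 → 1/15 → 1/13 → 1/10 → 1/8 — 3 2/3 stops longer (brighter).
ISO: 6400 → 5000 → 4000 → 3200 → 2500 → 2000 → 1600 → 1250 → 1000 — 2 2/3 stops dropped (darker).
Net change so far: 1 stop brighter. Offset with the aperture: f/1.8 → f/2 → f/2.2 → f/2.5.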